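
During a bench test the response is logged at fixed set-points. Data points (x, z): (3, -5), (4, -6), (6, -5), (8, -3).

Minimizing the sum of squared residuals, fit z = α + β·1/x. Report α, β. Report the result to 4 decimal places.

α = -2.8814, β = -8.5424

Normal-equation sums: Σ1 = 4, Σ1/x = 7/8, Σ1/x·1/x = 125/576.
And Σz = -19, Σ1/x·z = -35/8.
So AᵀA·[α, β]ᵀ = Aᵀz: [[4, 7/8]; [7/8, 125/576]]·[α, β]ᵀ = [-19, -35/8]ᵀ.
det = 4·(125/576) − (7/8)² = 59/576.
α = ((-19)·(125/576) − (7/8)·(-35/8))/(59/576) = -170/59; β = (4·(-35/8) − (7/8)·(-19))/(59/576) = -504/59.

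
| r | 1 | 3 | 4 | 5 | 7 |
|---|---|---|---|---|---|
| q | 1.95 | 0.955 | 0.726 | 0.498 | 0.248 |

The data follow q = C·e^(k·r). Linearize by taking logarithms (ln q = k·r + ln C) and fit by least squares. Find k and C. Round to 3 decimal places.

k = -0.342, C = 2.744

Let Y = ln q. Fitting Y = k·r + ln C by least squares:
XᵀX = [[100.0000, 20.0000]; [20.0000, 5]], rhs = [-13.9972, -1.7899]ᵀ  (here Σr = 20.0000, Σ(r)² = 100.0000, Σln q = -1.7899, Σr·ln q = -13.9972).
Solving (det = 100.0000): k = -0.34188, ln C = 1.00954, so C = exp(1.00954) = 2.74433.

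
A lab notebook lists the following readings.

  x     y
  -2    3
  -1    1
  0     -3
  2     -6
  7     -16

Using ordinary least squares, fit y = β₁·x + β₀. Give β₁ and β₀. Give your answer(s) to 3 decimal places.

The normal equations are: 58·β₁ + 6·β₀ = -131;  6·β₁ + 5·β₀ = -21.
(Σx·x = 58, Σx = 6, Σ1 = 5, Σx·y = -131, Σy = -21.)
det = 58·5 − 6² = 254.
β₁ = ((-131)·5 − 6·(-21))/254 = -529/254; β₀ = (58·(-21) − 6·(-131))/254 = -216/127.

β₁ = -2.083, β₀ = -1.701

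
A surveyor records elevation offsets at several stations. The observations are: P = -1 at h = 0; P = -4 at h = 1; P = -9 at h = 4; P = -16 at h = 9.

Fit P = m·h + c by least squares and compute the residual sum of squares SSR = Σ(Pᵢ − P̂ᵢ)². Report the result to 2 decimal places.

Forming MᵀM = [[98, 14]; [14, 4]] and MᵀP = [-184, -30]ᵀ gives MᵀM·[m, c]ᵀ = MᵀP.
Δ = 98·4 − 14² = 196.
m = ((-184)·4 − 14·(-30))/196 = -79/49; c = (98·(-30) − 14·(-184))/196 = -13/7.
Residuals: 6/7, -26/49, -34/49, 18/49; SSR = 80/49.

SSR = 1.63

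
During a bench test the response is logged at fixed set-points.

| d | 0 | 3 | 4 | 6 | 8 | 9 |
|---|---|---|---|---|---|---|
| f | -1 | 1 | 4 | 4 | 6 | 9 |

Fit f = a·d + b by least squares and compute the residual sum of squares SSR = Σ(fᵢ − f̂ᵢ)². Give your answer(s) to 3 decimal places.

SSR = 4.815

The normal system MᵀM·[a, b]ᵀ = Mᵀf is [[206, 30]; [30, 6]]·[a, b]ᵀ = [172, 23]ᵀ.
Δ = 206·6 − 30² = 336.
a = (172·6 − 30·23)/336 = 57/56; b = (206·23 − 30·172)/336 = -211/168.
Residuals: 43/168, -67/84, 199/168, -143/168, -149/168, 23/21; SSR = 809/168.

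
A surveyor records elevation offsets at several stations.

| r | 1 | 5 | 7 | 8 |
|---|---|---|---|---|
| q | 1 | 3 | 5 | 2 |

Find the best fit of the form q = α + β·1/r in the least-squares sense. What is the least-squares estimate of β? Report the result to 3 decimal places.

β = -2.740

Normal-equation sums: Σ1 = 4, Σ1/r = 411/280, Σ1/r·1/r = 84361/78400.
Moment sums: Σq = 11, Σ1/r·q = 359/140.
Eliminating β: (84361/78400)·(row 1) − (411/280)·(row 2) gives (168523/78400)·α = (84361/78400)·11 − (411/280)·(359/140) = 632873/78400, so α = 632873/168523.
Then β = ((359/140) − (411/280)·(632873/168523))/(84361/78400) = -461720/168523.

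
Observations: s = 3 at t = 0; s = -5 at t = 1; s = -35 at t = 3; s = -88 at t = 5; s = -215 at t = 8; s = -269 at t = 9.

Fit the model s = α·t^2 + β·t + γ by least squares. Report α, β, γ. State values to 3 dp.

α = -2.978, β = -3.317, γ = 2.222

Normal-equation sums: Σt^2·t^2 = 11364, Σt^2·t = 1394, Σt^2 = 180, Σt·t = 180, Σt = 26, Σ1 = 6.
Moment sums: Σt^2·s = -38069, Σt·s = -4691, Σs = -609.
Solving the 3×3 system (Gaussian elimination) gives α = -109807/36870, β = -40771/12290, γ = 40964/18435.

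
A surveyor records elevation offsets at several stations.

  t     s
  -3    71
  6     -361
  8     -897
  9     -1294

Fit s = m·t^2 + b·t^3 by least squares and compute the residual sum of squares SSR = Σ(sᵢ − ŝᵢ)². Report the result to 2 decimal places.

SSR = 1.85

With design matrix A, AᵀA = [[12034, 99350]; [99350, 840970]] and Aᵀs = [-174579, -1482483]ᵀ.
det = 12034·840970 − 99350² = 249810480.
m = ((-174579)·840970 − 99350·(-1482483))/249810480 = 2605469/1387836; b = (12034·(-1482483) − 99350·(-174579))/249810480 = -13771577/6939180.
Residuals: 100086/192755, 17562/192755, -10449/10145, 137938/192755; SSR = 356759/192755.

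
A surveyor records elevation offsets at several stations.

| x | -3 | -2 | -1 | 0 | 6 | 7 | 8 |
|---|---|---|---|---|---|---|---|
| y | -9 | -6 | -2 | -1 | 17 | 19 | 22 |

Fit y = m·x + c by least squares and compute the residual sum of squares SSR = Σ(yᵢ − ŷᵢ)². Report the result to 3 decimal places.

SSR = 2.148

The normal system AᵀA·[m, c]ᵀ = Aᵀy is [[163, 15]; [15, 7]]·[m, c]ᵀ = [452, 40]ᵀ.
Eliminating c: 7·(row 1) − 15·(row 2) gives 916·m = 7·452 − 15·40 = 2564, so m = 641/229.
Then c = (40 − 15·(641/229))/7 = -65/229.
Residuals: -73/229, -27/229, 248/229, -164/229, 112/229, -71/229, -25/229; SSR = 492/229.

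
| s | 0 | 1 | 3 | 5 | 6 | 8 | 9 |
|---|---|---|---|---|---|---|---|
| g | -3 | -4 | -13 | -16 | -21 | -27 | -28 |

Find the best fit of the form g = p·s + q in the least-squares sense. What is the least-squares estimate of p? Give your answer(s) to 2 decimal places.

Entries of AᵀA: Σs·s = 216, Σs = 32, Σ1 = 7.
Moment sums: Σs·g = -717, Σg = -112.
Determinant 216·7 − 32² = 488.
p = ((-717)·7 − 32·(-112))/488 = -1435/488; q = (216·(-112) − 32·(-717))/488 = -156/61.

p = -2.94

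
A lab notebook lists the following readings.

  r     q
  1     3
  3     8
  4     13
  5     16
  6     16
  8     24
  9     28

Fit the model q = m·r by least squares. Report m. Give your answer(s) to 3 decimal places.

m = 3.013

Compute the Gram sums: Σr·r = 232.
And Σr·q = 699.
So MᵀM·[m]ᵀ = Mᵀq: [[232]]·[m]ᵀ = [699]ᵀ.
m = 699/232 = 3.01293.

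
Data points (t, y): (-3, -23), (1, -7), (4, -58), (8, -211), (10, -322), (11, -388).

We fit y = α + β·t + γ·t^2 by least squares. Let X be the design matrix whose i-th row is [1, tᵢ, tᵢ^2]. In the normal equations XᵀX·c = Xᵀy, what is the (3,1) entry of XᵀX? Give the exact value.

311

Row 3 ↔ basis t^2, column 1 ↔ basis 1, so (XᵀX)_{3,1} = Σᵢ t^2 = (9)·(1) + (1)·(1) + (16)·(1) + (64)·(1) + (100)·(1) + (121)·(1) = 311.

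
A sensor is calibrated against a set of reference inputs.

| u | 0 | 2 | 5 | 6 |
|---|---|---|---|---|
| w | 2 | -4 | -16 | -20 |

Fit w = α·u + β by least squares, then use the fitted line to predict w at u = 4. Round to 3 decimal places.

From the data, Σu·u = 65, Σu = 13, Σ1 = 4.
And Σu·w = -208, Σw = -38.
MᵀM·[α, β]ᵀ = Mᵀw becomes [[65, 13]; [13, 4]]·[α, β]ᵀ = [-208, -38]ᵀ.
Determinant 65·4 − 13² = 91.
α = ((-208)·4 − 13·(-38))/91 = -26/7; β = (65·(-38) − 13·(-208))/91 = 18/7.
At u = 4: ŵ = (-26/7)·(4) + (18/7)·(1) = -86/7.

ŵ = -12.286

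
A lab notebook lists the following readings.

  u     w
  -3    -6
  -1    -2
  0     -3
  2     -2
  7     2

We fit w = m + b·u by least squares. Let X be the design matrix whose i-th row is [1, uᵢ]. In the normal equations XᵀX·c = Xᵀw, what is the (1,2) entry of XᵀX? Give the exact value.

Row 1 ↔ basis 1, column 2 ↔ basis u, so (XᵀX)_{1,2} = Σᵢ u = (1)·(-3) + (1)·(-1) + (1)·(0) + (1)·(2) + (1)·(7) = 5.

5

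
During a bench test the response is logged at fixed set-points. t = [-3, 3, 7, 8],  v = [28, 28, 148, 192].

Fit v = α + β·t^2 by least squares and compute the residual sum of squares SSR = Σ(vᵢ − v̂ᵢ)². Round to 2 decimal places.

The normal equations are: 4·α + 131·β = 396;  131·α + 6659·β = 20044.
det = 4·6659 − 131² = 9475.
α = (396·6659 − 131·20044)/9475 = 448/379; β = (4·20044 − 131·396)/9475 = 1132/379.
Residuals: -24/379, -24/379, 176/379, -128/379; SSR = 128/379.

SSR = 0.34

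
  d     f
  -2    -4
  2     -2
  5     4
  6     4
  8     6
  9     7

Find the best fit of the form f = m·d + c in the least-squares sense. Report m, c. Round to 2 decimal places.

Compute the Gram sums: Σd·d = 214, Σd = 28, Σ1 = 6.
Moment sums: Σd·f = 159, Σf = 15.
So MᵀM·[m, c]ᵀ = Mᵀf: [[214, 28]; [28, 6]]·[m, c]ᵀ = [159, 15]ᵀ.
Determinant 214·6 − 28² = 500.
m = (159·6 − 28·15)/500 = 267/250; c = (214·15 − 28·159)/500 = -621/250.

m = 1.07, c = -2.48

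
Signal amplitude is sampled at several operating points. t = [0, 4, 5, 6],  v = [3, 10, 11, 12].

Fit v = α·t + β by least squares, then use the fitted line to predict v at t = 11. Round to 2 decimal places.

v̂ = 20.18

Compute the Gram sums: Σt·t = 77, Σt = 15, Σ1 = 4.
And Σt·v = 167, Σv = 36.
det = 77·4 − 15² = 83.
α = (167·4 − 15·36)/83 = 128/83; β = (77·36 − 15·167)/83 = 267/83.
At t = 11: v̂ = (128/83)·(11) + (267/83)·(1) = 1675/83.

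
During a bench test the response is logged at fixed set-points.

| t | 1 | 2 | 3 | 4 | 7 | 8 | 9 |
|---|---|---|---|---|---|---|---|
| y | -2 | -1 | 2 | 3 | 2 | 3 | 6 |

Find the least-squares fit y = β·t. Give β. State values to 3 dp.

Sums needed: Σt·t = 224.
And Σt·y = 106.
MᵀM·[β]ᵀ = Mᵀy becomes [[224]]·[β]ᵀ = [106]ᵀ.
β = 106/224 = 0.473214.

β = 0.473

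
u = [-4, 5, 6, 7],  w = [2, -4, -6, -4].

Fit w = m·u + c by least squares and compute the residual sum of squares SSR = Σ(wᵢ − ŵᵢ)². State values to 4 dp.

AᵀA·[m, c]ᵀ = Aᵀw reads: 126·m + 14·c = -92;  14·m + 4·c = -12.
det = 126·4 − 14² = 308.
m = ((-92)·4 − 14·(-12))/308 = -50/77; c = (126·(-12) − 14·(-92))/308 = -8/11.
Residuals: 10/77, -2/77, -106/77, 14/11; SSR = 272/77.

SSR = 3.5325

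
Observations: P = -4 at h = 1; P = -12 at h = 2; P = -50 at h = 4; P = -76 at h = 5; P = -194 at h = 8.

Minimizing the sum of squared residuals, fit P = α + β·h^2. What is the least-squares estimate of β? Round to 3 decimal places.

Setting ∂/∂α … = 0 gives: 5·α + 110·β = -336;  110·α + 4994·β = -15168.
Δ = 5·4994 − 110² = 12870.
α = ((-336)·4994 − 110·(-15168))/12870 = -48/65; β = (5·(-15168) − 110·(-336))/12870 = -432/143.

β = -3.021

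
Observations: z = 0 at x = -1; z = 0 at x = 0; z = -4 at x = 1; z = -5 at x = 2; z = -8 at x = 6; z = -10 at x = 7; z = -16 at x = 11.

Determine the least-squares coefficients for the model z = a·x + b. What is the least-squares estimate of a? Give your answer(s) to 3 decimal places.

The normal system MᵀM·[a, b]ᵀ = Mᵀz is [[212, 26]; [26, 7]]·[a, b]ᵀ = [-308, -43]ᵀ.
Eliminating b: 7·(row 1) − 26·(row 2) gives 808·a = 7·(-308) − 26·(-43) = -1038, so a = -519/404.
Then b = ((-43) − 26·(-519/404))/7 = -277/202.

a = -1.285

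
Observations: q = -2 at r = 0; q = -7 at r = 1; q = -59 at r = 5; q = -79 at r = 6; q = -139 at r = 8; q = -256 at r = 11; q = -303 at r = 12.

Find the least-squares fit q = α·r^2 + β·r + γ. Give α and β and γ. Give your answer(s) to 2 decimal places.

AᵀA·[α, β, γ]ᵀ = Aᵀq reads: 41395·α + 3913·β + 391·γ = -87830;  3913·α + 391·β + 43·γ = -8340;  391·α + 43·β + 7·γ = -845.
Inverting the 3×3 Gram matrix, [α, β, γ]ᵀ = [-461155/229974, -215855/229974, -112730/38329]ᵀ.

α = -2.01, β = -0.94, γ = -2.94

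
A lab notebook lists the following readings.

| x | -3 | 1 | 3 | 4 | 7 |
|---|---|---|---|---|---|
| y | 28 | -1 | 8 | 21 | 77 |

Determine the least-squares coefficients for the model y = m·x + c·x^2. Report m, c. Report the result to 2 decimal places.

Compute the Gram sums: Σx·x = 84, Σx·x^2 = 408, Σx^2·x^2 = 2820.
For Aᵀy: Σx·y = 562, Σx^2·y = 4432.
AᵀA·[m, c]ᵀ = Aᵀy becomes [[84, 408]; [408, 2820]]·[m, c]ᵀ = [562, 4432]ᵀ.
det = 84·2820 − 408² = 70416.
m = (562·2820 − 408·4432)/70416 = -3103/978; c = (84·4432 − 408·562)/70416 = 331/163.

m = -3.17, c = 2.03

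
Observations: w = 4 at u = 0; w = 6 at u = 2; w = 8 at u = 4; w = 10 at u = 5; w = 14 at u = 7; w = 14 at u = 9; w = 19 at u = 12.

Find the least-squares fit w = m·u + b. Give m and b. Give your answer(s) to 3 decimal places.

m = 1.260, b = 3.695

The normal equations are: 319·m + 39·b = 546;  39·m + 7·b = 75.
Determinant 319·7 − 39² = 712.
m = (546·7 − 39·75)/712 = 897/712; b = (319·75 − 39·546)/712 = 2631/712.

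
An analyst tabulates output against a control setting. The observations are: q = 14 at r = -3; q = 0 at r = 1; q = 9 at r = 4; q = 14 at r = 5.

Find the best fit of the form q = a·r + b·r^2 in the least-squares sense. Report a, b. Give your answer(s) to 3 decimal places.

a = -1.749, b = 0.940

Setting ∂/∂a … = 0 gives: 51·a + 163·b = 64;  163·a + 963·b = 620.
Eliminating b: 963·(row 1) − 163·(row 2) gives 22544·a = 963·64 − 163·620 = -39428, so a = -9857/5636.
Then b = (620 − 163·(-9857/5636))/963 = 5297/5636.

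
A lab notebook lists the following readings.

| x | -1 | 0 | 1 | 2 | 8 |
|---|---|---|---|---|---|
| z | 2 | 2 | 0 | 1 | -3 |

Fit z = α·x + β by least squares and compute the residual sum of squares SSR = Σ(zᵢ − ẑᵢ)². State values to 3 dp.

Compute the Gram sums: Σx·x = 70, Σx = 10, Σ1 = 5.
Moment sums: Σx·z = -24, Σz = 2.
Determinant 70·5 − 10² = 250.
α = ((-24)·5 − 10·2)/250 = -14/25; β = (70·2 − 10·(-24))/250 = 38/25.
Residuals: -2/25, 12/25, -24/25, 3/5, -1/25; SSR = 38/25.

SSR = 1.520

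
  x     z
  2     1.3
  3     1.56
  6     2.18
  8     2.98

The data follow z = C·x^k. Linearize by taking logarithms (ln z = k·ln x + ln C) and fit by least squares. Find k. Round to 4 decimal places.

k = 0.5704

With ln zᵢ as the transformed response and ln xᵢ as the regressor:
Σln x = 5.6630, Σ(ln x)² = 9.2219, Σln z = 2.5783, Σln x·ln z = 4.3373.
Equations: 9.2219·k + 5.6630·ln C = 4.3373;  5.6630·k + 4·ln C = 2.5783.
Solving (det = 4.8184): k = 0.57044, ln C = -0.16301.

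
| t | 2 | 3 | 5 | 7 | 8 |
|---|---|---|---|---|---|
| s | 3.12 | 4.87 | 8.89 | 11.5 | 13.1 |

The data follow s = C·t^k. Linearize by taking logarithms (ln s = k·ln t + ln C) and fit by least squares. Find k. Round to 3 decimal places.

Let Y = ln s. Fitting Y = k·ln t + ln C by least squares:
Σln t = 7.4265, Σ(ln t)² = 12.3883, Σln s = 9.9208, Σln t·ln s = 16.1466.
Equations: 12.3883·k + 7.4265·ln C = 16.1466;  7.4265·k + 5·ln C = 9.9208.
Solving (det = 6.7880): k = 1.03940, ln C = 0.44033.

k = 1.039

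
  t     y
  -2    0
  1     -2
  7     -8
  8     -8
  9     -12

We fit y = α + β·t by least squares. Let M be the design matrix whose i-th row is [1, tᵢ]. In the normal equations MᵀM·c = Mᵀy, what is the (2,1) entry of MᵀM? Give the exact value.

Row 2 ↔ basis t, column 1 ↔ basis 1, so (MᵀM)_{2,1} = Σᵢ t = (-2)·(1) + (1)·(1) + (7)·(1) + (8)·(1) + (9)·(1) = 23.

23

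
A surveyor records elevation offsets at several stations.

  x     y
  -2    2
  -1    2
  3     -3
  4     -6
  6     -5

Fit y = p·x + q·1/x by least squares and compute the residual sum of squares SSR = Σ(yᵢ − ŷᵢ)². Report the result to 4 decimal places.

SSR = 4.7231

Compute the Gram sums: Σx·x = 66, Σx·1/x = 5, Σ1/x·1/x = 209/144.
Moment sums: Σx·y = -69, Σ1/x·y = -19/3.
Determinant 66·(209/144) − 5² = 1699/24.
p = ((-69)·(209/144) − 5·(-19/3))/(1699/24) = -3287/3398; q = (66·(-19/3) − 5·(-69))/(1699/24) = -1752/1699.
Residuals: -765/1699, 5/3398, 835/3398, -3182/1699, 1658/1699; SSR = 16049/3398.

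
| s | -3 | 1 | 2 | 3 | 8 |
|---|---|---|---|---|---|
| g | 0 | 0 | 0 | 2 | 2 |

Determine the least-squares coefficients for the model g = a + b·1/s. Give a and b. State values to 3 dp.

Compute the Gram sums: Σ1 = 5, Σ1/s = 13/8, Σ1/s·1/s = 857/576.
For Mᵀg: Σg = 4, Σ1/s·g = 11/12.
Determinant 5·(857/576) − (13/8)² = 691/144.
a = (4·(857/576) − (13/8)·(11/12))/(691/144) = 1285/1382; b = (5·(11/12) − (13/8)·4)/(691/144) = -276/691.

a = 0.930, b = -0.399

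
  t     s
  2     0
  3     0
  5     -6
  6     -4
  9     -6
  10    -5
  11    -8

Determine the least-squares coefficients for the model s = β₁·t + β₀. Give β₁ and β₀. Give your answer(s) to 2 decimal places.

Sums needed: Σt·t = 376, Σt = 46, Σ1 = 7.
And Σt·s = -246, Σs = -29.
XᵀX·[β₁, β₀]ᵀ = Xᵀs becomes [[376, 46]; [46, 7]]·[β₁, β₀]ᵀ = [-246, -29]ᵀ.
Eliminating β₀: 7·(row 1) − 46·(row 2) gives 516·β₁ = 7·(-246) − 46·(-29) = -388, so β₁ = -97/129.
Then β₀ = ((-29) − 46·(-97/129))/7 = 103/129.

β₁ = -0.75, β₀ = 0.80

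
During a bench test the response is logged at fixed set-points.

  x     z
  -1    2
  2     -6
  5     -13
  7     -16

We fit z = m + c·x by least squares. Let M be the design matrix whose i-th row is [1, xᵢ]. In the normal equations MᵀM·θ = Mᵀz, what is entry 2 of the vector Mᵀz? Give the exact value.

Entry 2 ↔ basis x, so (Mᵀz)_{2} = Σᵢ (x)·zᵢ = (-1)·(2) + (2)·(-6) + (5)·(-13) + (7)·(-16) = -191.

-191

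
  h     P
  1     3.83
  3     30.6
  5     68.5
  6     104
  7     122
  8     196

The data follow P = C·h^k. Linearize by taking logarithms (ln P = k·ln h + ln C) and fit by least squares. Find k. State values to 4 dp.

k = 1.8327

Taking logs, ln P = k·ln h + ln C, so regress ln P on ln h.
Sums: Σln h = 8.5252, Σ(ln h)² = 15.1183, Σln P = 23.7172, Σln h·ln P = 39.2065.
Normal system: [[15.1183, 8.5252]; [8.5252, 6]]·[k, ln C]ᵀ = [39.2065, 23.7172]ᵀ.
Solving (det = 18.0313): k = 1.83270, ln C = 1.34886.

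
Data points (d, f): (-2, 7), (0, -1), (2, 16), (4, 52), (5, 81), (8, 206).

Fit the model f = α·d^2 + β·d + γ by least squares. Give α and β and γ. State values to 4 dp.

Sums needed: Σd^2·d^2 = 5009, Σd^2·d = 701, Σd^2 = 113, Σd·d = 113, Σd = 17, Σ1 = 6.
Right-hand side: Σd^2·f = 16133, Σd·f = 2279, Σf = 361.
So XᵀX·[α, β, γ]ᵀ = Xᵀf: [[5009, 701, 113]; [701, 113, 17]; [113, 17, 6]]·[α, β, γ]ᵀ = [16133, 2279, 361]ᵀ.
Solving the 3×3 system (Gaussian elimination) gives α = 25355/8348, β = 12809/8348, γ = -2885/2087.

α = 3.0373, β = 1.5344, γ = -1.3824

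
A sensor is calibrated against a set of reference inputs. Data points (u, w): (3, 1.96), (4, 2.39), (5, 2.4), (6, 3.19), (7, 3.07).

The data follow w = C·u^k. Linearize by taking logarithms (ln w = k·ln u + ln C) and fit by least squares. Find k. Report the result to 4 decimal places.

Let Y = ln w. Fitting Y = k·ln u + ln C by least squares:
Σln u = 7.8320, Σ(ln u)² = 12.7160, Σln w = 4.7014, Σln u·ln w = 7.6173.
Equations: 12.7160·k + 7.8320·ln C = 7.6173;  7.8320·k + 5·ln C = 4.7014.
Δ = 12.7160·5 − (7.8320)² = 2.2397; k = (7.6173·5 − 7.8320·4.7014)/2.2397 = 0.56494, ln C = (12.7160·4.7014 − 7.8320·7.6173)/2.2397 = 0.05535.

k = 0.5649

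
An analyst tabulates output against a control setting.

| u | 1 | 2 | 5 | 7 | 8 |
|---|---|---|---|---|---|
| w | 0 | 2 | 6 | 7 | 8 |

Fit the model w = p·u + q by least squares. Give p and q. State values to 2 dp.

XᵀX·[p, q]ᵀ = Xᵀw reads: 143·p + 23·q = 147;  23·p + 5·q = 23.
(Σu·u = 143, Σu = 23, Σ1 = 5, Σu·w = 147, Σw = 23.)
Eliminating q: 5·(row 1) − 23·(row 2) gives 186·p = 5·147 − 23·23 = 206, so p = 103/93.
Then q = (23 − 23·(103/93))/5 = -46/93.

p = 1.11, q = -0.49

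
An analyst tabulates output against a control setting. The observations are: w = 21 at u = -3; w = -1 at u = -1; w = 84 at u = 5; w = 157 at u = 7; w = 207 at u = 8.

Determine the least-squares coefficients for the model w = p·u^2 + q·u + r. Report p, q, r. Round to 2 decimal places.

Compute the Gram sums: Σu^2·u^2 = 7204, Σu^2·u = 952, Σu^2 = 148, Σu·u = 148, Σu = 16, Σ1 = 5.
Moment sums: Σu^2·w = 23229, Σu·w = 3113, Σw = 468.
Solving the 3×3 system (Gaussian elimination) gives p = 24073/7932, q = 13397/7932, r = -1083/661.

p = 3.03, q = 1.69, r = -1.64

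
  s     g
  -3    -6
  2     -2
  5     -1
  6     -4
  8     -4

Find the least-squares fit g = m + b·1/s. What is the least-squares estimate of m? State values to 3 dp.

Entries of MᵀM: Σ1 = 5, Σ1/s = 79/120, Σ1/s·1/s = 6401/14400.
For Mᵀg: Σg = -17, Σ1/s·g = -11/30.
Normal equations: [[5, 79/120]; [79/120, 6401/14400]]·[m, b]ᵀ = [-17, -11/30]ᵀ.
det = 5·(6401/14400) − (79/120)² = 2147/1200.
m = ((-17)·(6401/14400) − (79/120)·(-11/30))/(2147/1200) = -105341/25764; b = (5·(-11/30) − (79/120)·(-17))/(2147/1200) = 11230/2147.

m = -4.089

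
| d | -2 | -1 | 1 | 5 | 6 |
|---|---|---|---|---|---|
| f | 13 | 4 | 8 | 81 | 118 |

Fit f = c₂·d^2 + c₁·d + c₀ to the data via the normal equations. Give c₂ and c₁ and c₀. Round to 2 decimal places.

c₂ = 3.00, c₁ = 0.99, c₀ = 2.80

Sums needed: Σd^2·d^2 = 1939, Σd^2·d = 333, Σd^2 = 67, Σd·d = 67, Σd = 9, Σ1 = 5.
And Σd^2·f = 6337, Σd·f = 1091, Σf = 224.
Inverting the 3×3 Gram matrix, [c₂, c₁, c₀]ᵀ = [29187/9724, 9623/9724, 6802/2431]ᵀ.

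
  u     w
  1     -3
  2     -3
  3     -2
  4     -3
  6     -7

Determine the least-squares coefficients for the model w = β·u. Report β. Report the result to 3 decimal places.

β = -1.045

Sums needed: Σu·u = 66.
Moment sums: Σu·w = -69.
Normal equations: [[66]]·[β]ᵀ = [-69]ᵀ.
Hence β = -69 / 66 ≈ -1.04545.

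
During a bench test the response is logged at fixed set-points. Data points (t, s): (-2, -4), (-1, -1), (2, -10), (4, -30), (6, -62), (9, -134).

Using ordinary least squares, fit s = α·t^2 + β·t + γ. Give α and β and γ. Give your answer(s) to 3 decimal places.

α = -1.494, β = -1.327, γ = -0.839

The normal equations are: 8146·α + 1008·β + 142·γ = -13623;  1008·α + 142·β + 18·γ = -1709;  142·α + 18·β + 6·γ = -241.
(Σt^2·t^2 = 8146, Σt^2·t = 1008, Σt^2 = 142, Σt·t = 142, Σt = 18, Σ1 = 6, Σt^2·s = -13623, Σt·s = -1709, Σs = -241.)
Inverting the 3×3 Gram matrix, [α, β, γ]ᵀ = [-7099/4753, -65/49, -7975/9506]ᵀ.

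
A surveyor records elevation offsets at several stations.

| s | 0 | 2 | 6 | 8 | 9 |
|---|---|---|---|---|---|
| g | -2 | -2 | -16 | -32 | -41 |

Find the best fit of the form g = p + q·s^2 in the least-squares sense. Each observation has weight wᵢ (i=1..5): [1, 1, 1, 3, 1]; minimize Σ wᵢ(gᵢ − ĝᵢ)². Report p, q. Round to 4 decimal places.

Entries of MᵀWM: Σwᵢ·1 = 7, Σwᵢ·s^2 = 313, Σwᵢ·s^2·s^2 = 20161.
Moment sums: Σwᵢ·g = -157, Σwᵢ·s^2·g = -10049.
Normal equations: [[7, 313]; [313, 20161]]·[p, q]ᵀ = [-157, -10049]ᵀ.
Δ = 7·20161 − 313² = 43158.
p = ((-157)·20161 − 313·(-10049))/43158 = -9970/21579; q = (7·(-10049) − 313·(-157))/43158 = -10601/21579.

p = -0.4620, q = -0.4913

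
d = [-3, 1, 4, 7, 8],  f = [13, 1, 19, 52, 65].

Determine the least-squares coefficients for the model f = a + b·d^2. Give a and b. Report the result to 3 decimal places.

From the data, Σ1 = 5, Σd^2 = 139, Σd^2·d^2 = 6835.
For Mᵀf: Σf = 150, Σd^2·f = 7130.
So MᵀM·[a, b]ᵀ = Mᵀf: [[5, 139]; [139, 6835]]·[a, b]ᵀ = [150, 7130]ᵀ.
Determinant 5·6835 − 139² = 14854.
a = (150·6835 − 139·7130)/14854 = 17090/7427; b = (5·7130 − 139·150)/14854 = 7400/7427.

a = 2.301, b = 0.996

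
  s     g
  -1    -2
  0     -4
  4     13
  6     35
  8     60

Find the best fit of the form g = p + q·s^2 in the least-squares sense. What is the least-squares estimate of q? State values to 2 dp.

q = 1.00

Entries of MᵀM: Σ1 = 5, Σs^2 = 117, Σs^2·s^2 = 5649.
Right-hand side: Σg = 102, Σs^2·g = 5306.
So MᵀM·[p, q]ᵀ = Mᵀg: [[5, 117]; [117, 5649]]·[p, q]ᵀ = [102, 5306]ᵀ.
Eliminating q: 5649·(row 1) − 117·(row 2) gives 14556·p = 5649·102 − 117·5306 = -44604, so p = -3717/1213.
Then q = (5306 − 117·(-3717/1213))/5649 = 3649/3639.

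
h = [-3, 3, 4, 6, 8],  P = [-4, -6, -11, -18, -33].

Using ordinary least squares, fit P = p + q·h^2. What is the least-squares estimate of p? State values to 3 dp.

From the data, Σ1 = 5, Σh^2 = 134, Σh^2·h^2 = 5810.
Right-hand side: ΣP = -72, Σh^2·P = -3026.
MᵀM·[p, q]ᵀ = MᵀP becomes [[5, 134]; [134, 5810]]·[p, q]ᵀ = [-72, -3026]ᵀ.
Determinant 5·5810 − 134² = 11094.
p = ((-72)·5810 − 134·(-3026))/11094 = -6418/5547; q = (5·(-3026) − 134·(-72))/11094 = -2741/5547.

p = -1.157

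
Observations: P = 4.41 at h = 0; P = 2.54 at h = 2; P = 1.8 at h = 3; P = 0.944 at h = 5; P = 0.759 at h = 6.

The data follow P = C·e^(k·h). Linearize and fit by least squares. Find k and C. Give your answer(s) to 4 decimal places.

Let Y = ln P. Fitting Y = k·h + ln C by least squares:
XᵀX = [[74.0000, 16.0000]; [16.0000, 5]], rhs = [1.6850, 2.6704]ᵀ  (here Σh = 16.0000, Σ(h)² = 74.0000, Σln P = 2.6704, Σh·ln P = 1.6850).
Slope k = (n·Σh·ln P − Σh·Σln P)/(n·Σ(h)² − (Σh)²) = (5·1.6850 − 16.0000·2.6704)/114.0000 = -0.30089; ln C = (Σln P − k·Σh)/n = 1.49695, so C = exp(1.49695) = 4.46805.

k = -0.3009, C = 4.4680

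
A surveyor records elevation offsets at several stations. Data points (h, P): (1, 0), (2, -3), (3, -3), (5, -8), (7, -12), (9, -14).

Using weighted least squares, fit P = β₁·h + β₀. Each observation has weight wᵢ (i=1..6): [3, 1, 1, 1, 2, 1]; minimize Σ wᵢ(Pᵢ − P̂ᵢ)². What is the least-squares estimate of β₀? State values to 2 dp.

β₀ = 1.64

Setting ∂/∂β₁ … = 0 gives: 220·β₁ + 36·β₀ = -349;  36·β₁ + 9·β₀ = -52.
Eliminating β₀: 9·(row 1) − 36·(row 2) gives 684·β₁ = 9·(-349) − 36·(-52) = -1269, so β₁ = -141/76.
Then β₀ = ((-52) − 36·(-141/76))/9 = 281/171.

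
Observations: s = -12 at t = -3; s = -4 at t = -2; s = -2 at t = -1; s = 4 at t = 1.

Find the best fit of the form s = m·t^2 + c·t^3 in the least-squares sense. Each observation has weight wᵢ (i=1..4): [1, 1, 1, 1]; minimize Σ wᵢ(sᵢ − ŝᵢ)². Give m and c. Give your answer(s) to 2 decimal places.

Setting ∂/∂m … = 0 gives: 99·m + (-275)·c = -122;  (-275)·m + 795·c = 362.
(Σwᵢ·t^2·t^2 = 99, Σwᵢ·t^2·t^3 = -275, Σwᵢ·t^3·t^3 = 795, Σwᵢ·t^2·s = -122, Σwᵢ·t^3·s = 362.)
Δ = 99·795 − (-275)² = 3080.
m = ((-122)·795 − (-275)·362)/3080 = 64/77; c = (99·362 − (-275)·(-122))/3080 = 26/35.

m = 0.83, c = 0.74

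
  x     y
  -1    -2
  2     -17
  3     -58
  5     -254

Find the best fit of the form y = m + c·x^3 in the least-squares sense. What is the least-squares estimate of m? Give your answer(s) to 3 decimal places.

m = -2.875

From the data, Σ1 = 4, Σx^3 = 159, Σx^3·x^3 = 16419.
Moment sums: Σy = -331, Σx^3·y = -33450.
AᵀA·[m, c]ᵀ = Aᵀy becomes [[4, 159]; [159, 16419]]·[m, c]ᵀ = [-331, -33450]ᵀ.
Determinant 4·16419 − 159² = 40395.
m = ((-331)·16419 − 159·(-33450))/40395 = -38713/13465; c = (4·(-33450) − 159·(-331))/40395 = -27057/13465.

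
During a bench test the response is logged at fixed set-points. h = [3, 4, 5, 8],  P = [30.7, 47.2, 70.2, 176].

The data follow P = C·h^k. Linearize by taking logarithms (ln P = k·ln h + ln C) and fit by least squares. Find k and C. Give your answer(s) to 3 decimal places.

k = 1.795, C = 4.075

Taking logs, ln P = k·ln h + ln C, so regress ln P on ln h.
Σln h = 6.1738, Σ(ln h)² = 10.0431, Σln P = 16.7005, Σln h·ln P = 26.6993.
Equations: 10.0431·k + 6.1738·ln C = 26.6993;  6.1738·k + 4·ln C = 16.7005.
Δ = 10.0431·4 − (6.1738)² = 2.0569; k = (26.6993·4 − 6.1738·16.7005)/2.0569 = 1.79486, ln C = (10.0431·16.7005 − 6.1738·26.6993)/2.0569 = 1.40486, so C = exp(1.40486) = 4.07495.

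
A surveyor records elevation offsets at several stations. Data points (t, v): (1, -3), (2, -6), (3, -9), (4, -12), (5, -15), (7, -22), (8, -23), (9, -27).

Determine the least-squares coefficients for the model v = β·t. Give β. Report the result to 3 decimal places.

Compute the Gram sums: Σt·t = 249.
Moment sums: Σt·v = -746.
Normal equations: [[249]]·[β]ᵀ = [-746]ᵀ.
Hence β = -746 / 249 ≈ -2.99598.

β = -2.996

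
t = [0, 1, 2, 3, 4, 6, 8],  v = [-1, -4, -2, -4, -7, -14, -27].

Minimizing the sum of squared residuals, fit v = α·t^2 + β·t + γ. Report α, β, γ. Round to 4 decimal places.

Compute the Gram sums: Σt^2·t^2 = 5746, Σt^2·t = 828, Σt^2 = 130, Σt·t = 130, Σt = 24, Σ1 = 7.
Moment sums: Σt^2·v = -2392, Σt·v = -348, Σv = -59.
So MᵀM·[α, β, γ]ᵀ = Mᵀv: [[5746, 828, 130]; [828, 130, 24]; [130, 24, 7]]·[α, β, γ]ᵀ = [-2392, -348, -59]ᵀ.
Solving the 3×3 system (Gaussian elimination) gives α = -10757/22449, β = 5876/7483, γ = -49879/22449.

α = -0.4792, β = 0.7852, γ = -2.2219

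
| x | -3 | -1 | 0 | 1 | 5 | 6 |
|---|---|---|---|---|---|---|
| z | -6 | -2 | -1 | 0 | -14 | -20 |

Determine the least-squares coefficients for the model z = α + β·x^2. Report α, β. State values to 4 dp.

α = -0.7456, β = -0.5351

Sums needed: Σ1 = 6, Σx^2 = 72, Σx^2·x^2 = 2004.
And Σz = -43, Σx^2·z = -1126.
AᵀA·[α, β]ᵀ = Aᵀz becomes [[6, 72]; [72, 2004]]·[α, β]ᵀ = [-43, -1126]ᵀ.
Eliminating β: 2004·(row 1) − 72·(row 2) gives 6840·α = 2004·(-43) − 72·(-1126) = -5100, so α = -85/114.
Then β = ((-1126) − 72·(-85/114))/2004 = -61/114.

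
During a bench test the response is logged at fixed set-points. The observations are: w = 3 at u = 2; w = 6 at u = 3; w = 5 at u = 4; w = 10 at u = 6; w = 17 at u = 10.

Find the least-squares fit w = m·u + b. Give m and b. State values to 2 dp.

m = 1.73, b = -0.43

With design matrix X, XᵀX = [[165, 25]; [25, 5]] and Xᵀw = [274, 41]ᵀ.
Determinant 165·5 − 25² = 200.
m = (274·5 − 25·41)/200 = 69/40; b = (165·41 − 25·274)/200 = -17/40.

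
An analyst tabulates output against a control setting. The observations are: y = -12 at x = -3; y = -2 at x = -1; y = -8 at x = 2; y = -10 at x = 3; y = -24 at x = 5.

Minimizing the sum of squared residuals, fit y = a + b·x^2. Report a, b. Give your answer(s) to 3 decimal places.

With design matrix A, AᵀA = [[5, 48]; [48, 804]] and Aᵀy = [-56, -832]ᵀ.
Determinant 5·804 − 48² = 1716.
a = ((-56)·804 − 48·(-832))/1716 = -424/143; b = (5·(-832) − 48·(-56))/1716 = -368/429.

a = -2.965, b = -0.858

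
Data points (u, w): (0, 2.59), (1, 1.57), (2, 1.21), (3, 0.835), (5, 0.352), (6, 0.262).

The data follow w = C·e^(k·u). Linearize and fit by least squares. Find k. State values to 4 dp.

k = -0.3807

With ln wᵢ as the transformed response and uᵢ as the regressor:
Over the data: Σu = 17.0000, Σ(u)² = 75.0000, Σln w = -0.9705, Σu·ln w = -12.9657.
Normal system: [[75.0000, 17.0000]; [17.0000, 6]]·[k, ln C]ᵀ = [-12.9657, -0.9705]ᵀ.
Solving (det = 161.0000): k = -0.38072, ln C = 0.91695.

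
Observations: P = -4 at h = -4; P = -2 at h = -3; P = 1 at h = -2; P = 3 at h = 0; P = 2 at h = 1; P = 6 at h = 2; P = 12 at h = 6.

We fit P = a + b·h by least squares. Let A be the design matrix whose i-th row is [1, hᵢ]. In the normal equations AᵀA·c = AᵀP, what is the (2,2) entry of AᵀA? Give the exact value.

70

Row 2 ↔ basis h, column 2 ↔ basis h, so (AᵀA)_{2,2} = Σᵢ (h)·(h) = (-4)·(-4) + (-3)·(-3) + (-2)·(-2) + (0)·(0) + (1)·(1) + (2)·(2) + (6)·(6) = 70.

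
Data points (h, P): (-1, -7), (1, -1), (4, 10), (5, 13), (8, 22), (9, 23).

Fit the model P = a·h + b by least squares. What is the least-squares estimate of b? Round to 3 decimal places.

b = -3.460

With design matrix X, XᵀX = [[188, 26]; [26, 6]] and XᵀP = [494, 60]ᵀ.
Eliminating b: 6·(row 1) − 26·(row 2) gives 452·a = 6·494 − 26·60 = 1404, so a = 351/113.
Then b = (60 − 26·(351/113))/6 = -391/113.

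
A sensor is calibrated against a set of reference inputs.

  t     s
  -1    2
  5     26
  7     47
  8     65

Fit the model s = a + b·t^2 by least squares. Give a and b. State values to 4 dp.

a = 0.8979, b = 0.9814

Setting ∂/∂a … = 0 gives: 4·a + 139·b = 140;  139·a + 7123·b = 7115.
Determinant 4·7123 − 139² = 9171.
a = (140·7123 − 139·7115)/9171 = 915/1019; b = (4·7115 − 139·140)/9171 = 1000/1019.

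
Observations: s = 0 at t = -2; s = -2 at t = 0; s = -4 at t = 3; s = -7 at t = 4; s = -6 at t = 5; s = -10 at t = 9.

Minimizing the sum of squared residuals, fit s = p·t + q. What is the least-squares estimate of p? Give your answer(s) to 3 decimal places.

Compute the Gram sums: Σt·t = 135, Σt = 19, Σ1 = 6.
For Aᵀs: Σt·s = -160, Σs = -29.
AᵀA·[p, q]ᵀ = Aᵀs becomes [[135, 19]; [19, 6]]·[p, q]ᵀ = [-160, -29]ᵀ.
Δ = 135·6 − 19² = 449.
p = ((-160)·6 − 19·(-29))/449 = -409/449; q = (135·(-29) − 19·(-160))/449 = -875/449.

p = -0.911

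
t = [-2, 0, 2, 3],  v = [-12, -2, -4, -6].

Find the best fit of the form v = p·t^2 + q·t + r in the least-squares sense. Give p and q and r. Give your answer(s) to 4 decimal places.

p = -1.1658, q = 2.2111, r = -2.7035

From the data, Σt^2·t^2 = 113, Σt^2·t = 27, Σt^2 = 17, Σt·t = 17, Σt = 3, Σ1 = 4.
For Xᵀv: Σt^2·v = -118, Σt·v = -2, Σv = -24.
Normal equations: [[113, 27, 17]; [27, 17, 3]; [17, 3, 4]]·[p, q, r]ᵀ = [-118, -2, -24]ᵀ.
Inverting the 3×3 Gram matrix, [p, q, r]ᵀ = [-232/199, 440/199, -538/199]ᵀ.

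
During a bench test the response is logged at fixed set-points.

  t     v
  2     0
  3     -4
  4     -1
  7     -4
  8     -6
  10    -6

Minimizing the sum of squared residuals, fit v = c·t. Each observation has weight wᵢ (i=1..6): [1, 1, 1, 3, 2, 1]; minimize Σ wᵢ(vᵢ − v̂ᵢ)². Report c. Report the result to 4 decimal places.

The normal system AᵀWA·[c]ᵀ = AᵀWv is [[404]]·[c]ᵀ = [-256]ᵀ.
Hence c = -256 / 404 ≈ -0.633663.

c = -0.6337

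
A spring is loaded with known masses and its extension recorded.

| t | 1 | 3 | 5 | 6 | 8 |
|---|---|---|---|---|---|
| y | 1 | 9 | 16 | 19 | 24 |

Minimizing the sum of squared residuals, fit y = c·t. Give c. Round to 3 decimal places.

The normal system XᵀX·[c]ᵀ = Xᵀy is [[135]]·[c]ᵀ = [414]ᵀ.
c = 414/135 = 3.06667.

c = 3.067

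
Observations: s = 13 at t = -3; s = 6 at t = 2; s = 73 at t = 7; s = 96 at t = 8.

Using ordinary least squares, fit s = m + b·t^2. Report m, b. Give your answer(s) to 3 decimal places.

m = -0.280, b = 1.501

Entries of AᵀA: Σ1 = 4, Σt^2 = 126, Σt^2·t^2 = 6594.
And Σs = 188, Σt^2·s = 9862.
Δ = 4·6594 − 126² = 10500.
m = (188·6594 − 126·9862)/10500 = -7/25; b = (4·9862 − 126·188)/10500 = 788/525.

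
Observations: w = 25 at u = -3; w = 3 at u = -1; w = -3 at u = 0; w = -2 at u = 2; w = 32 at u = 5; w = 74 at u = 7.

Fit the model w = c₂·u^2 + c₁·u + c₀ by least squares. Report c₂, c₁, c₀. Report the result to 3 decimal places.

c₂ = 2.042, c₁ = -3.286, c₀ = -2.977

The normal system MᵀM·[c₂, c₁, c₀]ᵀ = Mᵀw is [[3124, 448, 88]; [448, 88, 10]; [88, 10, 6]]·[c₂, c₁, c₀]ᵀ = [4646, 596, 129]ᵀ.
Inverting the 3×3 Gram matrix, [c₂, c₁, c₀]ᵀ = [20411/9994, -32843/9994, -14876/4997]ᵀ.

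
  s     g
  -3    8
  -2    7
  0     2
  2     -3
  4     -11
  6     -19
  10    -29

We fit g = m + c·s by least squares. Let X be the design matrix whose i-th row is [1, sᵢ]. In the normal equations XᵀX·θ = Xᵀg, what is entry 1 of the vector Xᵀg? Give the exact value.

Entry 1 ↔ basis 1, so (Xᵀg)_{1} = Σᵢ gᵢ = (1)·(8) + (1)·(7) + (1)·(2) + (1)·(-3) + (1)·(-11) + (1)·(-19) + (1)·(-29) = -45.

-45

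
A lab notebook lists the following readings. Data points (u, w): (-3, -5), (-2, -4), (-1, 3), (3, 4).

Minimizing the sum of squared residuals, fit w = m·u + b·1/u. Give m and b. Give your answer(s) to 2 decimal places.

m = 2.19, b = -4.59

MᵀM·[m, b]ᵀ = Mᵀw reads: 23·m + 4·b = 32;  4·m + (53/36)·b = 2.
(Σu·u = 23, Σu·1/u = 4, Σ1/u·1/u = 53/36, Σu·w = 32, Σ1/u·w = 2.)
Δ = 23·(53/36) − 4² = 643/36.
m = (32·(53/36) − 4·2)/(643/36) = 1408/643; b = (23·2 − 4·32)/(643/36) = -2952/643.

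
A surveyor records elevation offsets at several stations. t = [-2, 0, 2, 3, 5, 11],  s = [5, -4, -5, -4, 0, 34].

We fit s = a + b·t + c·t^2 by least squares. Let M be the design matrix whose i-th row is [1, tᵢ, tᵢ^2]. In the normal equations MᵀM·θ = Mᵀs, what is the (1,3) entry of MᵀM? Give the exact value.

Row 1 ↔ basis 1, column 3 ↔ basis t^2, so (MᵀM)_{1,3} = Σᵢ t^2 = (1)·(4) + (1)·(0) + (1)·(4) + (1)·(9) + (1)·(25) + (1)·(121) = 163.

163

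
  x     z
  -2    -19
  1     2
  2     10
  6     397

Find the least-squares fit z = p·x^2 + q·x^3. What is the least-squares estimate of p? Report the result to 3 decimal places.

Compute the Gram sums: Σx^2·x^2 = 1329, Σx^2·x^3 = 7777, Σx^3·x^3 = 46785.
Right-hand side: Σx^2·z = 14258, Σx^3·z = 85986.
So MᵀM·[p, q]ᵀ = Mᵀz: [[1329, 7777]; [7777, 46785]]·[p, q]ᵀ = [14258, 85986]ᵀ.
det = 1329·46785 − 7777² = 1695536.
p = (14258·46785 − 7777·85986)/1695536 = -103287/105971; q = (1329·85986 − 7777·14258)/1695536 = 211933/105971.

p = -0.975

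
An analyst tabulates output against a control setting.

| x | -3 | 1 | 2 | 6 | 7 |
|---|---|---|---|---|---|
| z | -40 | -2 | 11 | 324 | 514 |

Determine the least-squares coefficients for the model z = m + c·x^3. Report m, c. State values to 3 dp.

m = -1.195, c = 1.503

The normal equations are: 5·m + 541·c = 807;  541·m + 165099·c = 247452.
(Σ1 = 5, Σx^3 = 541, Σx^3·x^3 = 165099, Σz = 807, Σx^3·z = 247452.)
Δ = 5·165099 − 541² = 532814.
m = (807·165099 − 541·247452)/532814 = -636639/532814; c = (5·247452 − 541·807)/532814 = 800673/532814.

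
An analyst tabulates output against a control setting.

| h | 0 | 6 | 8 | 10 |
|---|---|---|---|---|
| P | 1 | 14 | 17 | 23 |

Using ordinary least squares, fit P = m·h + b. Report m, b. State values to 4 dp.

Sums needed: Σh·h = 200, Σh = 24, Σ1 = 4.
And Σh·P = 450, ΣP = 55.
So AᵀA·[m, b]ᵀ = AᵀP: [[200, 24]; [24, 4]]·[m, b]ᵀ = [450, 55]ᵀ.
Δ = 200·4 − 24² = 224.
m = (450·4 − 24·55)/224 = 15/7; b = (200·55 − 24·450)/224 = 25/28.

m = 2.1429, b = 0.8929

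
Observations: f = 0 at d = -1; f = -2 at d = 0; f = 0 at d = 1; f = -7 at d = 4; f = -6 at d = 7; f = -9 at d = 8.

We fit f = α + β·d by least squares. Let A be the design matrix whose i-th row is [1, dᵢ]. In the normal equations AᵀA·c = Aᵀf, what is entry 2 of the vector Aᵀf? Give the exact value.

-142

Entry 2 ↔ basis d, so (Aᵀf)_{2} = Σᵢ (d)·fᵢ = (-1)·(0) + (0)·(-2) + (1)·(0) + (4)·(-7) + (7)·(-6) + (8)·(-9) = -142.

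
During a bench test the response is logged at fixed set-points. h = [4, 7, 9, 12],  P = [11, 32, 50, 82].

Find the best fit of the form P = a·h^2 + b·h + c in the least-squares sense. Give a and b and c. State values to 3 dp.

The normal equations are: 29954·a + 2864·b + 290·c = 17602;  2864·a + 290·b + 32·c = 1702;  290·a + 32·b + 4·c = 175.
Inverting the 3×3 Gram matrix, [a, b, c]ᵀ = [11/30, 769/255, -1183/170]ᵀ.

a = 0.367, b = 3.016, c = -6.959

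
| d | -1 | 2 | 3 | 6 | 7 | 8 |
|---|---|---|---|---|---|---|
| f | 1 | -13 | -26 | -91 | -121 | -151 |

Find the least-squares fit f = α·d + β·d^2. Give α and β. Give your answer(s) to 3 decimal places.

α = -2.881, β = -2.024

The normal equations are: 163·α + 1105·β = -2706;  1105·α + 7891·β = -19154.
Eliminating β: 7891·(row 1) − 1105·(row 2) gives 65208·α = 7891·(-2706) − 1105·(-19154) = -187876, so α = -3613/1254.
Then β = ((-19154) − 1105·(-3613/1254))/7891 = -32993/16302.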